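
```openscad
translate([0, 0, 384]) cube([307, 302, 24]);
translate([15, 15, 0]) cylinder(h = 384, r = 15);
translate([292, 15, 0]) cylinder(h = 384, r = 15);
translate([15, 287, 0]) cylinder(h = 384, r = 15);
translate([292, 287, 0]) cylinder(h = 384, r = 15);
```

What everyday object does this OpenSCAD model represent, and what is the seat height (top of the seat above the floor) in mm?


A stool. The seat height is 408 mm.

A 307×302×24 slab at z = 384 on four corner cylinders — a stool. The seat top is 384 + 24 = 408 mm.


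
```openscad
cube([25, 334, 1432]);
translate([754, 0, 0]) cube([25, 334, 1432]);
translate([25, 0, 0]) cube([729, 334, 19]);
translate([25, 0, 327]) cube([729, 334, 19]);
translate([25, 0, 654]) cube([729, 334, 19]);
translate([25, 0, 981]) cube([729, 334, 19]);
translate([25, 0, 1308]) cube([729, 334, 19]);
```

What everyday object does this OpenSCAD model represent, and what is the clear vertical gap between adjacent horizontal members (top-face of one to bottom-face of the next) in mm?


A bookshelf. The clear shelf gap is 308 mm.

Two tall side panels with 5 horizontal boards between them — a bookshelf. The first two shelf undersides are at z = 0 and z = 327; with shelf thickness 19, the clear gap is 327 − 0 − 19 = 308 mm.


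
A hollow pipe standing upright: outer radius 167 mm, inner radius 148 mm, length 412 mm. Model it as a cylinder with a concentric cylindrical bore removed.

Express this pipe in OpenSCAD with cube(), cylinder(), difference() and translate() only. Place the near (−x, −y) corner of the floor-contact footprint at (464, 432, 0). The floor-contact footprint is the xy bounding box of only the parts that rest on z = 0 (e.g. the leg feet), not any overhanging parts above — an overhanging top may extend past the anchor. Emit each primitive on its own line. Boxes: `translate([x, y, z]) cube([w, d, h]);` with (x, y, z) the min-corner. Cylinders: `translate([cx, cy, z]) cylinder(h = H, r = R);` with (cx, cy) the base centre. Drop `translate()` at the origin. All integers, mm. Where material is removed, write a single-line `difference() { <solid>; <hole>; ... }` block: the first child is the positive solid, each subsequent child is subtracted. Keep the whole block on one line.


difference() { translate([631, 599, 0]) cylinder(h = 412, r = 167); translate([631, 599, 0]) cylinder(h = 412, r = 148); }


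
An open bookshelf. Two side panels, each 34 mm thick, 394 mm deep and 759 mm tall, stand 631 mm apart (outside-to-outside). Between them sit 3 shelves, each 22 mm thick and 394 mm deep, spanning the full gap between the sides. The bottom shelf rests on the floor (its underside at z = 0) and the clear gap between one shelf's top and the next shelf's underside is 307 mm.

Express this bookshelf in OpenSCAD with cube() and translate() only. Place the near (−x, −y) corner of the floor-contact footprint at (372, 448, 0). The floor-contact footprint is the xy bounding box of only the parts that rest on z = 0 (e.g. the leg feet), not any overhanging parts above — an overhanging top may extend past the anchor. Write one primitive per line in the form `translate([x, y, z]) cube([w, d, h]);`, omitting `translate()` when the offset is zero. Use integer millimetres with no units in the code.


translate([372, 448, 0]) cube([34, 394, 759]);
translate([969, 448, 0]) cube([34, 394, 759]);
translate([406, 448, 0]) cube([563, 394, 22]);
translate([406, 448, 329]) cube([563, 394, 22]);
translate([406, 448, 658]) cube([563, 394, 22]);


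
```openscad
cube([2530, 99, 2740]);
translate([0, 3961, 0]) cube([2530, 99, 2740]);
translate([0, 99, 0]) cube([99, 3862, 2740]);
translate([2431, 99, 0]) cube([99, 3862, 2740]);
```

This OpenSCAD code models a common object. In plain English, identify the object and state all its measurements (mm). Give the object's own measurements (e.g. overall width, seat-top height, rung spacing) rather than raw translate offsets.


The wall frame of a small rectangular building: four walls, each 2740 mm tall and 99 mm thick, enclosing a footprint 2530 mm (x) by 4060 mm (y) outside-to-outside, with no floor or roof. The front and back walls (the −y and +y sides) span the full width; the two side walls fit between them.


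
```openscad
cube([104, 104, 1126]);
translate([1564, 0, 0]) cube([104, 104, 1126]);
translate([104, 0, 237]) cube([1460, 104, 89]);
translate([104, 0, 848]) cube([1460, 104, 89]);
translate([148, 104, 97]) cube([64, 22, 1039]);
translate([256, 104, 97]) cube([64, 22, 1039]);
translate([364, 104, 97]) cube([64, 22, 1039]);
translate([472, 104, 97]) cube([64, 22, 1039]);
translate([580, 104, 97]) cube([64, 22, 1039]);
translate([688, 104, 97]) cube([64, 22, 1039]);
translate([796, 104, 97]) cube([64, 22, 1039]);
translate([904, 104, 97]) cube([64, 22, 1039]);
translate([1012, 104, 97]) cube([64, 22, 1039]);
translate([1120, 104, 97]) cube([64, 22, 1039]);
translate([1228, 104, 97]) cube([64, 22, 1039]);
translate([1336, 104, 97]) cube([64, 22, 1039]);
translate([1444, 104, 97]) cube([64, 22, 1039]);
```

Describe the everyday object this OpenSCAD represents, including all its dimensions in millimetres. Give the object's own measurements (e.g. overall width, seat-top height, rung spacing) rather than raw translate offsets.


A fence section. Two 104×104 mm posts, 1126 mm tall, stand on the floor with a clear span of 1460 mm between their inner faces. Two horizontal rails of 104×89 mm section span the gap between the posts with their undersides at z = 237 mm and z = 848 mm, flush with the posts' −y face. 13 pickets, each 64 mm wide, 22 mm thick and 1039 mm tall, are fixed to the +y face of the rails with their bottoms at z = 97 mm, spaced across the span with a 44 mm gap after the −x post and between neighbouring pickets, with 56 mm left before the +x post.


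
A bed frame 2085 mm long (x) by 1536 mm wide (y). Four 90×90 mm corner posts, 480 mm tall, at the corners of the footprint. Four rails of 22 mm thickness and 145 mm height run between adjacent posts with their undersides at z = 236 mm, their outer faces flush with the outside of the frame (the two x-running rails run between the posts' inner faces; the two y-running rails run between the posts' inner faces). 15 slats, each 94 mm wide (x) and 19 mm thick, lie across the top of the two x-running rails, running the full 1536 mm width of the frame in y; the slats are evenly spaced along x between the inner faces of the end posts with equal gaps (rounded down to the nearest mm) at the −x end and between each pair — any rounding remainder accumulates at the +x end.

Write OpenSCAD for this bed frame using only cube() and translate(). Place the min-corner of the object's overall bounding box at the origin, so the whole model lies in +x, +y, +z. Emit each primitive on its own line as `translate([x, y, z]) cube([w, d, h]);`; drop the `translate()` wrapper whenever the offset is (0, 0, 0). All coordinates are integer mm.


cube([90, 90, 480]);
translate([0, 1446, 0]) cube([90, 90, 480]);
translate([1995, 0, 0]) cube([90, 90, 480]);
translate([1995, 1446, 0]) cube([90, 90, 480]);
translate([90, 0, 236]) cube([1905, 22, 145]);
translate([90, 1514, 236]) cube([1905, 22, 145]);
translate([0, 90, 236]) cube([22, 1356, 145]);
translate([2063, 90, 236]) cube([22, 1356, 145]);
translate([120, 0, 381]) cube([94, 1536, 19]);
translate([244, 0, 381]) cube([94, 1536, 19]);
translate([368, 0, 381]) cube([94, 1536, 19]);
translate([492, 0, 381]) cube([94, 1536, 19]);
translate([616, 0, 381]) cube([94, 1536, 19]);
translate([740, 0, 381]) cube([94, 1536, 19]);
translate([864, 0, 381]) cube([94, 1536, 19]);
translate([988, 0, 381]) cube([94, 1536, 19]);
translate([1112, 0, 381]) cube([94, 1536, 19]);
translate([1236, 0, 381]) cube([94, 1536, 19]);
translate([1360, 0, 381]) cube([94, 1536, 19]);
translate([1484, 0, 381]) cube([94, 1536, 19]);
translate([1608, 0, 381]) cube([94, 1536, 19]);
translate([1732, 0, 381]) cube([94, 1536, 19]);
translate([1856, 0, 381]) cube([94, 1536, 19]);


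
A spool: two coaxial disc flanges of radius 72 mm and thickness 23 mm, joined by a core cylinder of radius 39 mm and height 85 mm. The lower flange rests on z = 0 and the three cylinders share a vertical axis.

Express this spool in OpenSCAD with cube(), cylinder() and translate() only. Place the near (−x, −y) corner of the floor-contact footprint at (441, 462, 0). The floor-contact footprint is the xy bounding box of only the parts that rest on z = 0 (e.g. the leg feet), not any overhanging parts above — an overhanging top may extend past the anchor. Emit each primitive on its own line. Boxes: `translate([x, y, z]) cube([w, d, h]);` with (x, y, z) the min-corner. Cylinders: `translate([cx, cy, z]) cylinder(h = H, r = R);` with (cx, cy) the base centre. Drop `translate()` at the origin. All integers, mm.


translate([513, 534, 0]) cylinder(h = 23, r = 72);
translate([513, 534, 23]) cylinder(h = 85, r = 39);
translate([513, 534, 108]) cylinder(h = 23, r = 72);


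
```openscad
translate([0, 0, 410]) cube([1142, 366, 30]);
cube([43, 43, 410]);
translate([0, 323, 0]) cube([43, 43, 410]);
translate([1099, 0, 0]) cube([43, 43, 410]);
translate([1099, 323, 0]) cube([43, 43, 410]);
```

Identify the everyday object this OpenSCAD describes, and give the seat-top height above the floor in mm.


A bench. The seat-top height is 440 mm.

A long slab on four corner posts — a bench. The slab sits at z = 410 with thickness 30, so the top is 410 + 30 = 440 mm.


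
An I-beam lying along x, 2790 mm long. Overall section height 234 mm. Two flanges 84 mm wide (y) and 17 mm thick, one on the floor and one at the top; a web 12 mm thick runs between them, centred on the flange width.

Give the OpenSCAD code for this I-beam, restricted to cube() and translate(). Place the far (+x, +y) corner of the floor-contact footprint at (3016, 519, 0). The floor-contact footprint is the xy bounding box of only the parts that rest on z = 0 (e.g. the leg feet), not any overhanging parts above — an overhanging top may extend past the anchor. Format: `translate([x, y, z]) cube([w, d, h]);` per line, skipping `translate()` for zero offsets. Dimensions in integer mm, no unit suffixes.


translate([226, 435, 0]) cube([2790, 84, 17]);
translate([226, 471, 17]) cube([2790, 12, 200]);
translate([226, 435, 217]) cube([2790, 84, 17]);


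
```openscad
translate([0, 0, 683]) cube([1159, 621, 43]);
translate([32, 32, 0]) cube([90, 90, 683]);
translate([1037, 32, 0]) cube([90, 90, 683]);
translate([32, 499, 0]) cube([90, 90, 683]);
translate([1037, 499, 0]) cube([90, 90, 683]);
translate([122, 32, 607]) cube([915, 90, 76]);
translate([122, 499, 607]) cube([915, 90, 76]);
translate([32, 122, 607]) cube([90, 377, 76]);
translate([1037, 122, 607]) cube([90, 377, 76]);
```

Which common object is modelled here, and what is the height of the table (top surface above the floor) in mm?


A table. The table height is 726 mm.

A 1159×621×43 slab sits at z = 683 on four 90 mm square posts — a table. The top surface is at 683 + 43 = 726 mm.


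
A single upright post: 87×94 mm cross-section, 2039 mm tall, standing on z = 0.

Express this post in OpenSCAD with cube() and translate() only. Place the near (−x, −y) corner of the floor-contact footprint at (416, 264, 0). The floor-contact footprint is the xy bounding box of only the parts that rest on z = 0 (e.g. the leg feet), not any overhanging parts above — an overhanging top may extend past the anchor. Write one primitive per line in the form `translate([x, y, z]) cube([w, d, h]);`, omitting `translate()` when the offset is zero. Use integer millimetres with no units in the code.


translate([416, 264, 0]) cube([87, 94, 2039]);


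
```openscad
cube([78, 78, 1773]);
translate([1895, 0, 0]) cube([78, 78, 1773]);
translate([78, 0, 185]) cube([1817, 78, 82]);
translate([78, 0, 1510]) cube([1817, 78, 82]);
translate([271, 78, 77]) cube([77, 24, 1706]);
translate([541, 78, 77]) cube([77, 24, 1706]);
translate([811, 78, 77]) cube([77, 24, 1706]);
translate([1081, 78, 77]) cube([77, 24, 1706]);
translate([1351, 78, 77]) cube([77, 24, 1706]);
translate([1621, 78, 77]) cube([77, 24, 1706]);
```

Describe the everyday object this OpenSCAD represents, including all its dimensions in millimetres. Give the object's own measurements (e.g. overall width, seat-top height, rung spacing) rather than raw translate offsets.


A fence section. Two 78×78 mm posts, 1773 mm tall, stand on the floor with a clear span of 1817 mm between their inner faces. Two horizontal rails of 78×82 mm section span the gap between the posts with their undersides at z = 185 mm and z = 1510 mm, flush with the posts' −y face. 6 pickets, each 77 mm wide, 24 mm thick and 1706 mm tall, are fixed to the +y face of the rails with their bottoms at z = 77 mm, spaced across the span with a 193 mm gap after the −x post and between neighbouring pickets, with 197 mm left before the +x post.


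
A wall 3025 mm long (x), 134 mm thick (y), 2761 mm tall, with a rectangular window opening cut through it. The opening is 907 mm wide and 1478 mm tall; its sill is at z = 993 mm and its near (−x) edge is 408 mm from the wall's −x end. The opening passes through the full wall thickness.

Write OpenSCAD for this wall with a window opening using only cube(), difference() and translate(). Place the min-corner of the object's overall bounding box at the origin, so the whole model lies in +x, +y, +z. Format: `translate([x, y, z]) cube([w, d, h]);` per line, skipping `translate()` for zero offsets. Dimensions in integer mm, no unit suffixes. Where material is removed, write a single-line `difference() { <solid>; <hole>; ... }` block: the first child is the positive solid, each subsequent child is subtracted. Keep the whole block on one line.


difference() { cube([3025, 134, 2761]); translate([408, 0, 993]) cube([907, 134, 1478]); }


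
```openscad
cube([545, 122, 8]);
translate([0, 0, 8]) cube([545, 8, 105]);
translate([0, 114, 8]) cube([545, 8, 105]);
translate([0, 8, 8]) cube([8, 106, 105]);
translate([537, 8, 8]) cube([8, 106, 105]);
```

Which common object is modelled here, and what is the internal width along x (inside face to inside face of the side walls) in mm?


An open box. The internal width is 529 mm.

A 545×122 base slab with four walls standing on it — an open box. The base is 545 mm wide and the walls are 8 mm thick, so the internal width is 545 − 2 × 8 = 529 mm.


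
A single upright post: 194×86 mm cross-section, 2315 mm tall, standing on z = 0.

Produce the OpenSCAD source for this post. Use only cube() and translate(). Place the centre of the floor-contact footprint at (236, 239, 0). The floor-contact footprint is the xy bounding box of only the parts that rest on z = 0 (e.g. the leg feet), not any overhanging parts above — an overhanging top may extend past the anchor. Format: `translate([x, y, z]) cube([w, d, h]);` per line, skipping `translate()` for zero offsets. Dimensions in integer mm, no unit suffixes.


translate([139, 196, 0]) cube([194, 86, 2315]);


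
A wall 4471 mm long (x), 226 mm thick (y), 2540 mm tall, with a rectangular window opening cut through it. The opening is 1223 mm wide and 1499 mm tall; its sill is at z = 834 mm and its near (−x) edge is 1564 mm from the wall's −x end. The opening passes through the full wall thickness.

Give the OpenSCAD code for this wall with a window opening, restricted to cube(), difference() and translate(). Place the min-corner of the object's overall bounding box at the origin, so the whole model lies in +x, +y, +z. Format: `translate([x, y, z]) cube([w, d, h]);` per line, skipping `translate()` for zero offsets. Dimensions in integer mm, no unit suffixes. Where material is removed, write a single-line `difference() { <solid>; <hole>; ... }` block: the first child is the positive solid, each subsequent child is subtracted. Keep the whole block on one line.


difference() { cube([4471, 226, 2540]); translate([1564, 0, 834]) cube([1223, 226, 1499]); }


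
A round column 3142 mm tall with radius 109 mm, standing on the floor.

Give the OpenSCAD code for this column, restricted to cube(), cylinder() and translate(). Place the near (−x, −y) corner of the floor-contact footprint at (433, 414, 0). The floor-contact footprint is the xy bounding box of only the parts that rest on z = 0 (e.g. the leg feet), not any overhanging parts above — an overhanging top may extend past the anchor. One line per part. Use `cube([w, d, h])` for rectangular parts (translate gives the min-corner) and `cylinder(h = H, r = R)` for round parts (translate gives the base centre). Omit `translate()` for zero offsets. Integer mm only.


translate([542, 523, 0]) cylinder(h = 3142, r = 109);


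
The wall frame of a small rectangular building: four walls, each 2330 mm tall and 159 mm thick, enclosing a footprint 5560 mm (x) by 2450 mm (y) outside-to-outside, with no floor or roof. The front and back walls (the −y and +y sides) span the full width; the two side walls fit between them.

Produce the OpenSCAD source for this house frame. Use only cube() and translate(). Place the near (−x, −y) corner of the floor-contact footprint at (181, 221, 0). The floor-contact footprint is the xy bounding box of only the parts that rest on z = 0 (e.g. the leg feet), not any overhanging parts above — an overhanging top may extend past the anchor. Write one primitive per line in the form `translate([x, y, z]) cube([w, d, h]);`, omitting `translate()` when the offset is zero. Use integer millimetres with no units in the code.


translate([181, 221, 0]) cube([5560, 159, 2330]);
translate([181, 2512, 0]) cube([5560, 159, 2330]);
translate([181, 380, 0]) cube([159, 2132, 2330]);
translate([5582, 380, 0]) cube([159, 2132, 2330]);


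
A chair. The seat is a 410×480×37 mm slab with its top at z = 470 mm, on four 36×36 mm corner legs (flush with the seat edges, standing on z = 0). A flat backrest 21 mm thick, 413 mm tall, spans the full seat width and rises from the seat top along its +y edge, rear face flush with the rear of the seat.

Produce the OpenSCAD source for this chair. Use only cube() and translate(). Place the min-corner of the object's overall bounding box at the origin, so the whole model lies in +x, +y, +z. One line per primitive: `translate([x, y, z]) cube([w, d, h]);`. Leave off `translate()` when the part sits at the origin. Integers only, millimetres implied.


translate([0, 0, 433]) cube([410, 480, 37]);
cube([36, 36, 433]);
translate([374, 0, 0]) cube([36, 36, 433]);
translate([0, 444, 0]) cube([36, 36, 433]);
translate([374, 444, 0]) cube([36, 36, 433]);
translate([0, 459, 470]) cube([410, 21, 413]);


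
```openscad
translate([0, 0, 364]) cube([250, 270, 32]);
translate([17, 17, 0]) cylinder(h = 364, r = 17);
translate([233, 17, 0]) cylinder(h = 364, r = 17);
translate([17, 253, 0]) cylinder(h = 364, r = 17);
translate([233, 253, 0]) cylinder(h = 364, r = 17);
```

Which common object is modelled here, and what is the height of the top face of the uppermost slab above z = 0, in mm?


A stool. The seat height is 396 mm.

A 250×270×32 slab at z = 364 on four corner cylinders — a stool. The seat top is 364 + 32 = 396 mm.


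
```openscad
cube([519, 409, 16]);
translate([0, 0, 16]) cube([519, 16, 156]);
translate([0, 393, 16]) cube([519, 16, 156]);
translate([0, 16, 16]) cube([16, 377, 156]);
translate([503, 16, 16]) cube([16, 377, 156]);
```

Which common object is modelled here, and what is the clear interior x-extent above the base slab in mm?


An open box. The internal width is 487 mm.

A 519×409 base slab with four walls standing on it — an open box. The base is 519 mm wide and the walls are 16 mm thick, so the internal width is 519 − 2 × 16 = 487 mm.


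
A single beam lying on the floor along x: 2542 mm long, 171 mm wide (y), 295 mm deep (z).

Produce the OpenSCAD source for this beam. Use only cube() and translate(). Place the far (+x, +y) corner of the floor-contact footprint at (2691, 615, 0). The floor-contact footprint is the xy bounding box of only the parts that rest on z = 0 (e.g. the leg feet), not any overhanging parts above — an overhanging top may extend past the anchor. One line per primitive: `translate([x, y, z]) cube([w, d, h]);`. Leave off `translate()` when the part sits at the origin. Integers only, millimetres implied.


translate([149, 444, 0]) cube([2542, 171, 295]);


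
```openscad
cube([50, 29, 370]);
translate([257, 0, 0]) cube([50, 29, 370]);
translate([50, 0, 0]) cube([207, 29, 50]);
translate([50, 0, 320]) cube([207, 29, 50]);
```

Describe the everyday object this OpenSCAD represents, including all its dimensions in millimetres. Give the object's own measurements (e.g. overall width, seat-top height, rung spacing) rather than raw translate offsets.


A rectangular picture frame lying in the x–z plane (depth along y). The opening is 207 mm wide (x) by 270 mm tall (z), surrounded by a border 50 mm wide on all four sides. The frame is 29 mm deep and is made of two full-height vertical stiles with two horizontal rails fitted between them.


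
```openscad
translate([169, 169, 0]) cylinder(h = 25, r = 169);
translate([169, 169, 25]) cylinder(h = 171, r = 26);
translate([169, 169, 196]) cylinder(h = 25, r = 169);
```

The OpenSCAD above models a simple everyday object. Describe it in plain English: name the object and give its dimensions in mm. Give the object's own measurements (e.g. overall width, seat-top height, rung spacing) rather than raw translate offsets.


A spool: two coaxial disc flanges of radius 169 mm and thickness 25 mm, joined by a core cylinder of radius 26 mm and height 171 mm. The lower flange rests on z = 0 and the three cylinders share a vertical axis.


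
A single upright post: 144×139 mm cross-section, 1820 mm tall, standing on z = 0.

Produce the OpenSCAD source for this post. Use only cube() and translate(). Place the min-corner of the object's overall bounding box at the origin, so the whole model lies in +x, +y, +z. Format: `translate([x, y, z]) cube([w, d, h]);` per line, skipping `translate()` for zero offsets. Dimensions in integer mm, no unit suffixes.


cube([144, 139, 1820]);


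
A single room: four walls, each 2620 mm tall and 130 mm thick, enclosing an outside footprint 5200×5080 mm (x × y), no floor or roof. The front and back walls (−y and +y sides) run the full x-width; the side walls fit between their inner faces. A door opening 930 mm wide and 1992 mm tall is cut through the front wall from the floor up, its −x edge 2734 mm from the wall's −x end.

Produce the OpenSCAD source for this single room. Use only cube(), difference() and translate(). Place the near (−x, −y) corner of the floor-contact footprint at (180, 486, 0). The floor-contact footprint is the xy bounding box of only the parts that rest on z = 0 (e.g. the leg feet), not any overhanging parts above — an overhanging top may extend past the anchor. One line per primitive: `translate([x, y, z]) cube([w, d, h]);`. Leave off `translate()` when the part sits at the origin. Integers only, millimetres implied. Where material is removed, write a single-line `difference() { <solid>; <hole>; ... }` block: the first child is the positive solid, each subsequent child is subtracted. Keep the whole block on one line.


difference() { translate([180, 486, 0]) cube([5200, 130, 2620]); translate([2914, 486, 0]) cube([930, 130, 1992]); }
translate([180, 5436, 0]) cube([5200, 130, 2620]);
translate([180, 616, 0]) cube([130, 4820, 2620]);
translate([5250, 616, 0]) cube([130, 4820, 2620]);


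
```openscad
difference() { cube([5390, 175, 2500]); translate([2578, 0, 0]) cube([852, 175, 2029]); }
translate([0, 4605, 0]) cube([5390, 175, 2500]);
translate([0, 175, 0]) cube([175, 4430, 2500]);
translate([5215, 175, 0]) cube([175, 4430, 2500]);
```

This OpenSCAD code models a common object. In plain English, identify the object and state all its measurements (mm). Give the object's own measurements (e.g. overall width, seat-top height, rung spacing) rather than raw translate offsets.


A single room: four walls, each 2500 mm tall and 175 mm thick, enclosing an outside footprint 5390×4780 mm (x × y), no floor or roof. The front and back walls (−y and +y sides) run the full x-width; the side walls fit between their inner faces. A door opening 852 mm wide and 2029 mm tall is cut through the front wall from the floor up, its −x edge 2578 mm from the wall's −x end.


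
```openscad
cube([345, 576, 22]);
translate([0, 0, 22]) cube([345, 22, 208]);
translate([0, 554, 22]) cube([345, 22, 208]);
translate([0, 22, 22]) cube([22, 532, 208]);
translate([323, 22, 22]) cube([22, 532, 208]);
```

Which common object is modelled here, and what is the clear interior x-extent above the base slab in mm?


An open box. The internal width is 301 mm.

A 345×576 base slab with four walls standing on it — an open box. The base is 345 mm wide and the walls are 22 mm thick, so the internal width is 345 − 2 × 22 = 301 mm.


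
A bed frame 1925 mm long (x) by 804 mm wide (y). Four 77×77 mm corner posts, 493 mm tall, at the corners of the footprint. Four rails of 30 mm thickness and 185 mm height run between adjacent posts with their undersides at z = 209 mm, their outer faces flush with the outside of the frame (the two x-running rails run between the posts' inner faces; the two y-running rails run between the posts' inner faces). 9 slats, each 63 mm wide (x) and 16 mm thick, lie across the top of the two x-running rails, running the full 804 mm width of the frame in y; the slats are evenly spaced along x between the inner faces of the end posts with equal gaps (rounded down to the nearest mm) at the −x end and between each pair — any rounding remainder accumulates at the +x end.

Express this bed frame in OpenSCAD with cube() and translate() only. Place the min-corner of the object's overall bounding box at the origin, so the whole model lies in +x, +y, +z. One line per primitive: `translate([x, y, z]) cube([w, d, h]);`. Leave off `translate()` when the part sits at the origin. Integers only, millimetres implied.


cube([77, 77, 493]);
translate([0, 727, 0]) cube([77, 77, 493]);
translate([1848, 0, 0]) cube([77, 77, 493]);
translate([1848, 727, 0]) cube([77, 77, 493]);
translate([77, 0, 209]) cube([1771, 30, 185]);
translate([77, 774, 209]) cube([1771, 30, 185]);
translate([0, 77, 209]) cube([30, 650, 185]);
translate([1895, 77, 209]) cube([30, 650, 185]);
translate([197, 0, 394]) cube([63, 804, 16]);
translate([380, 0, 394]) cube([63, 804, 16]);
translate([563, 0, 394]) cube([63, 804, 16]);
translate([746, 0, 394]) cube([63, 804, 16]);
translate([929, 0, 394]) cube([63, 804, 16]);
translate([1112, 0, 394]) cube([63, 804, 16]);
translate([1295, 0, 394]) cube([63, 804, 16]);
translate([1478, 0, 394]) cube([63, 804, 16]);
translate([1661, 0, 394]) cube([63, 804, 16]);


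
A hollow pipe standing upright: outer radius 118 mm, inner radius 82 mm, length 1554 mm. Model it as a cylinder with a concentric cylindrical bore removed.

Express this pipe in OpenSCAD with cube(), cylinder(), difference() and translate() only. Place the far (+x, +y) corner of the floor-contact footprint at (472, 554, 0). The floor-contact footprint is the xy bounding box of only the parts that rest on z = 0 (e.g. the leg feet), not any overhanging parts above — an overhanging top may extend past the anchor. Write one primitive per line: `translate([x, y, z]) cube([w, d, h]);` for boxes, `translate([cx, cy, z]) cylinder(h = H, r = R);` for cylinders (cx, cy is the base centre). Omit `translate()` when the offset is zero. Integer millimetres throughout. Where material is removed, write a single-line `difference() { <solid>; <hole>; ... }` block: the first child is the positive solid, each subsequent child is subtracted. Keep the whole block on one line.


difference() { translate([354, 436, 0]) cylinder(h = 1554, r = 118); translate([354, 436, 0]) cylinder(h = 1554, r = 82); }


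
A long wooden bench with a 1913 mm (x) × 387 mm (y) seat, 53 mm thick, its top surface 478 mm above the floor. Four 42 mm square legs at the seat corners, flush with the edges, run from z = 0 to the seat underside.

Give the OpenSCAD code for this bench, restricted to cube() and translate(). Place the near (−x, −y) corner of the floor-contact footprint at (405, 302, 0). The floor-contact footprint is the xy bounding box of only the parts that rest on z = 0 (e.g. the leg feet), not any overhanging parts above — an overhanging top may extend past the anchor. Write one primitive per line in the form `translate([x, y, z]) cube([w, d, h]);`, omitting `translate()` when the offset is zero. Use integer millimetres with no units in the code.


translate([405, 302, 425]) cube([1913, 387, 53]);
translate([405, 302, 0]) cube([42, 42, 425]);
translate([405, 647, 0]) cube([42, 42, 425]);
translate([2276, 302, 0]) cube([42, 42, 425]);
translate([2276, 647, 0]) cube([42, 42, 425]);


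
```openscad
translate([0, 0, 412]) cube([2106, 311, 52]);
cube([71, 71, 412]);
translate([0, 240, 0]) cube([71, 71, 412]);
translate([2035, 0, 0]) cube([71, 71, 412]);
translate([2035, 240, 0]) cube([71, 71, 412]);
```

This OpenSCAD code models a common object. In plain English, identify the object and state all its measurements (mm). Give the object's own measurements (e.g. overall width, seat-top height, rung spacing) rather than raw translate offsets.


A long wooden bench with a 2106 mm (x) × 311 mm (y) seat, 52 mm thick, its top surface 464 mm above the floor. Four 71 mm square legs at the seat corners, flush with the edges, run from z = 0 to the seat underside.


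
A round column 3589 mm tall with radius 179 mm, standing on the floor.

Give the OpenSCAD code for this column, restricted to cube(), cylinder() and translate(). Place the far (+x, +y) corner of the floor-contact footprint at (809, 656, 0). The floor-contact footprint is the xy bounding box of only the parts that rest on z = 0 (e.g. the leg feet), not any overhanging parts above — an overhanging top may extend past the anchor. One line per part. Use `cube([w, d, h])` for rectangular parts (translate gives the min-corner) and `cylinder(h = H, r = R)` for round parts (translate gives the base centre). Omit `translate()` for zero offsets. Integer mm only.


translate([630, 477, 0]) cylinder(h = 3589, r = 179);


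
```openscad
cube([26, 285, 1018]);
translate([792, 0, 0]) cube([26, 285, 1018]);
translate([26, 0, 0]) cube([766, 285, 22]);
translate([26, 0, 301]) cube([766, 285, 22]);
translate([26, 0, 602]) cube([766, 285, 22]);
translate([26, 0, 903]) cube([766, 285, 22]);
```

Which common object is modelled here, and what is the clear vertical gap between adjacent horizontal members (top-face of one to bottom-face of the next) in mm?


A bookshelf. The clear shelf gap is 279 mm.

Two tall side panels with 4 horizontal boards between them — a bookshelf. The first two shelf undersides are at z = 0 and z = 301; with shelf thickness 22, the clear gap is 301 − 0 − 22 = 279 mm.


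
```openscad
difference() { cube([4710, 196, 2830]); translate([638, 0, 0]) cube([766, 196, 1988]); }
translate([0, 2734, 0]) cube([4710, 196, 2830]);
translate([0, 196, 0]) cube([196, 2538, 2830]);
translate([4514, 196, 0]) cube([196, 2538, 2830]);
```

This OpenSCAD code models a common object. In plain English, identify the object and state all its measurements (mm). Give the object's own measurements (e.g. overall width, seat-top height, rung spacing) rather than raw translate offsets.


A single room: four walls, each 2830 mm tall and 196 mm thick, enclosing an outside footprint 4710×2930 mm (x × y), no floor or roof. The front and back walls (−y and +y sides) run the full x-width; the side walls fit between their inner faces. A door opening 766 mm wide and 1988 mm tall is cut through the front wall from the floor up, its −x edge 638 mm from the wall's −x end.


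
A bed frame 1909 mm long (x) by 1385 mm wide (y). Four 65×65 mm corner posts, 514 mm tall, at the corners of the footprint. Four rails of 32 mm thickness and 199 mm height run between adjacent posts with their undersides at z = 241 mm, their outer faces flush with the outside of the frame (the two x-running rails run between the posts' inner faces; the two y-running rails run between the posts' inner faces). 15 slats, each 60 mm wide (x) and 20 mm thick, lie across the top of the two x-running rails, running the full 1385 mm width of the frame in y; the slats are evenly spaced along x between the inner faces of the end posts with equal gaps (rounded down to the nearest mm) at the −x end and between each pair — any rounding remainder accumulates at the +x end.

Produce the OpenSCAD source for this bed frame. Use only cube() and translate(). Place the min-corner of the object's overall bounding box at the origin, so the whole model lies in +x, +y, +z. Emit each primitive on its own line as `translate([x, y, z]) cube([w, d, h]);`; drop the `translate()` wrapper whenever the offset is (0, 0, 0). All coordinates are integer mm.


// slat z = rail_z + rail_h = 241 + 199 = 440
// slat gap = ⌊(1779 − 15·60) / 16⌋ = 54
cube([65, 65, 514]);
translate([0, 1320, 0]) cube([65, 65, 514]);
translate([1844, 0, 0]) cube([65, 65, 514]);
translate([1844, 1320, 0]) cube([65, 65, 514]);
translate([65, 0, 241]) cube([1779, 32, 199]);
translate([65, 1353, 241]) cube([1779, 32, 199]);
translate([0, 65, 241]) cube([32, 1255, 199]);
translate([1877, 65, 241]) cube([32, 1255, 199]);
translate([119, 0, 440]) cube([60, 1385, 20]);
translate([233, 0, 440]) cube([60, 1385, 20]);
translate([347, 0, 440]) cube([60, 1385, 20]);
translate([461, 0, 440]) cube([60, 1385, 20]);
translate([575, 0, 440]) cube([60, 1385, 20]);
translate([689, 0, 440]) cube([60, 1385, 20]);
translate([803, 0, 440]) cube([60, 1385, 20]);
translate([917, 0, 440]) cube([60, 1385, 20]);
translate([1031, 0, 440]) cube([60, 1385, 20]);
translate([1145, 0, 440]) cube([60, 1385, 20]);
translate([1259, 0, 440]) cube([60, 1385, 20]);
translate([1373, 0, 440]) cube([60, 1385, 20]);
translate([1487, 0, 440]) cube([60, 1385, 20]);
translate([1601, 0, 440]) cube([60, 1385, 20]);
translate([1715, 0, 440]) cube([60, 1385, 20]);


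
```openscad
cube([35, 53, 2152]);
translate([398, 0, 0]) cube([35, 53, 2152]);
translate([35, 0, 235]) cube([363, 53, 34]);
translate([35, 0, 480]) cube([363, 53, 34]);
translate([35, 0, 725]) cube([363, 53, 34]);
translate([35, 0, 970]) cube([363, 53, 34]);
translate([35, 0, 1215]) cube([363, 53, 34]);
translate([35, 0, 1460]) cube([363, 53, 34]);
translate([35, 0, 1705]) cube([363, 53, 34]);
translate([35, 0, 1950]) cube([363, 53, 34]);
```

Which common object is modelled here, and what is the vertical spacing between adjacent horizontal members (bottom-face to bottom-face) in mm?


A ladder. The rung spacing is 245 mm.

Two tall 35×53 posts with 8 short bars between them — a ladder. Adjacent rungs sit at z = 235 and z = 480, so the spacing is 480 − 235 = 245 mm.


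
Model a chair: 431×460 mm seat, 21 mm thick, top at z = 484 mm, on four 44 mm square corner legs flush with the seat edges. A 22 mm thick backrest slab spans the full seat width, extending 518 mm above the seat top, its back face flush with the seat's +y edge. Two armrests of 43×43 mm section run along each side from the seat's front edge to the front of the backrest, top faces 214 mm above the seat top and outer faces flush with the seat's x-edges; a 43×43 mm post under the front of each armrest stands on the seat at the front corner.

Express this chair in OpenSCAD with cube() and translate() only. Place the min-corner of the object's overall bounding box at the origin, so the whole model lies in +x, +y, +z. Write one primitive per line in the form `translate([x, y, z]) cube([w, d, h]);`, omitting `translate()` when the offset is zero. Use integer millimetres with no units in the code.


translate([0, 0, 463]) cube([431, 460, 21]);
cube([44, 44, 463]);
translate([387, 0, 0]) cube([44, 44, 463]);
translate([0, 416, 0]) cube([44, 44, 463]);
translate([387, 416, 0]) cube([44, 44, 463]);
translate([0, 438, 484]) cube([431, 22, 518]);
translate([0, 0, 655]) cube([43, 438, 43]);
translate([388, 0, 655]) cube([43, 438, 43]);
translate([0, 0, 484]) cube([43, 43, 171]);
translate([388, 0, 484]) cube([43, 43, 171]);


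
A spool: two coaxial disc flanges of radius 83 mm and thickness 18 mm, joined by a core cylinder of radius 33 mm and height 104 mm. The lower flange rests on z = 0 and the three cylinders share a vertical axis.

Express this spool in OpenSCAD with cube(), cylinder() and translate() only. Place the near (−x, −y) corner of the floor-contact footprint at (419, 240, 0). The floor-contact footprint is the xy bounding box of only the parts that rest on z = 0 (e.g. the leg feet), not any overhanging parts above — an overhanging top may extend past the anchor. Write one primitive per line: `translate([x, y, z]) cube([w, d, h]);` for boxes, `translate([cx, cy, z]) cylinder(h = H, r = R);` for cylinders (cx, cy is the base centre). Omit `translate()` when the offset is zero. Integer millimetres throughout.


translate([502, 323, 0]) cylinder(h = 18, r = 83);
translate([502, 323, 18]) cylinder(h = 104, r = 33);
translate([502, 323, 122]) cylinder(h = 18, r = 83);


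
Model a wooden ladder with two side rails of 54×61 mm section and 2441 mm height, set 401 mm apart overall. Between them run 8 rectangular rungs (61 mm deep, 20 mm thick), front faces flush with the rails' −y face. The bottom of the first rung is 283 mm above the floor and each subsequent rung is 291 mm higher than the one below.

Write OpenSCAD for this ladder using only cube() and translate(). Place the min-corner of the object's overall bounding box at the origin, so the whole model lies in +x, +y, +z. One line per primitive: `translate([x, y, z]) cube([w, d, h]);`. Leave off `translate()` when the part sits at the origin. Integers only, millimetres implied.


cube([54, 61, 2441]);
translate([347, 0, 0]) cube([54, 61, 2441]);
translate([54, 0, 283]) cube([293, 61, 20]);
translate([54, 0, 574]) cube([293, 61, 20]);
translate([54, 0, 865]) cube([293, 61, 20]);
translate([54, 0, 1156]) cube([293, 61, 20]);
translate([54, 0, 1447]) cube([293, 61, 20]);
translate([54, 0, 1738]) cube([293, 61, 20]);
translate([54, 0, 2029]) cube([293, 61, 20]);
translate([54, 0, 2320]) cube([293, 61, 20]);


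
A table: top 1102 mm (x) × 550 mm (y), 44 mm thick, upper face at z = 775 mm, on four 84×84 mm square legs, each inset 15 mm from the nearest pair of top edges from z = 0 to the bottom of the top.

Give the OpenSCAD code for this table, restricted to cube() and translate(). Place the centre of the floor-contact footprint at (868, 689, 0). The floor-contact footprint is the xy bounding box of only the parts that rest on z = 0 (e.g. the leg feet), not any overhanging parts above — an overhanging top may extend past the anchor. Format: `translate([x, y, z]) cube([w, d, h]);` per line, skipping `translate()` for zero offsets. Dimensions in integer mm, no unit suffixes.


translate([317, 414, 731]) cube([1102, 550, 44]);
translate([332, 429, 0]) cube([84, 84, 731]);
translate([1320, 429, 0]) cube([84, 84, 731]);
translate([332, 865, 0]) cube([84, 84, 731]);
translate([1320, 865, 0]) cube([84, 84, 731]);


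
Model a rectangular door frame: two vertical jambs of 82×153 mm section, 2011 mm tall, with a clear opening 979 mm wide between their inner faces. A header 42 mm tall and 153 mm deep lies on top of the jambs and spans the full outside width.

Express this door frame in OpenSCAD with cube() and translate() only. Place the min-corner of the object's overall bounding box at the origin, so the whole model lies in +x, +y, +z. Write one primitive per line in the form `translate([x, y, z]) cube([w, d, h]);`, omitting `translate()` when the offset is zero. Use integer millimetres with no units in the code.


cube([82, 153, 2011]);
translate([1061, 0, 0]) cube([82, 153, 2011]);
translate([0, 0, 2011]) cube([1143, 153, 42]);


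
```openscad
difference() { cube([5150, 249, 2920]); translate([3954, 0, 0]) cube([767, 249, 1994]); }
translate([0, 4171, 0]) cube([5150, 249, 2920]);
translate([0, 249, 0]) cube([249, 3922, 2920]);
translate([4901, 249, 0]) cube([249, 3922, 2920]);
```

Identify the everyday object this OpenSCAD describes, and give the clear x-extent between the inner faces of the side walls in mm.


A single room. The interior width is 4652 mm.

Four walls enclosing a rectangle with a door in the front wall — a room. Outside width 5150 minus two 249 mm walls gives 4652 mm.
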